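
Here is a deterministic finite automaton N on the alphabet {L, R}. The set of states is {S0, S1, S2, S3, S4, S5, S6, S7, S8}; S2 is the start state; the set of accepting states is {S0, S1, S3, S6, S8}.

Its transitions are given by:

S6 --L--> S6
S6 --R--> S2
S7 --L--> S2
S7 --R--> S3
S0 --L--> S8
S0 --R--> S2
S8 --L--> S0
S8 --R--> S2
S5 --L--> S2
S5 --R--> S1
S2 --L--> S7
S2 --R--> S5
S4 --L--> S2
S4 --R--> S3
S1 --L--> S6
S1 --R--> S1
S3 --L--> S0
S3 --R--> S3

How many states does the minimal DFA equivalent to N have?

4

Reachable states from the start: {S0,S1,S2,S3,S5,S6,S7,S8}. Unreachable: {S4} — drop them.
Initial partition by acceptance: {S0,S1,S3,S6,S8} | {S2,S5,S7}.
Split {S0,S1,S3,S6,S8} by δ(·,R) → {S0,S6,S8} and {S1,S3}.
On input R, block {S2,S5,S7} splits into {S5,S7} and {S2}.
Stable partition: {S0,S6,S8} | {S5,S7} | {S1,S3} | {S2} — 4 equivalence classes.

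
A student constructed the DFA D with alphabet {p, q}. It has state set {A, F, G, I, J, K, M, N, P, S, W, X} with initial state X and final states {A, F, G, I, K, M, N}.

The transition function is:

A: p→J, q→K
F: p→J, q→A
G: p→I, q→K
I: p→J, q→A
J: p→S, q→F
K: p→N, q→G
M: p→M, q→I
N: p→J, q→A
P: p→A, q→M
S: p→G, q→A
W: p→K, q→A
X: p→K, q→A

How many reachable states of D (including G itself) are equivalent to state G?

2

Reachable states from the start: {A,F,G,I,J,K,N,S,X}. Unreachable: {M,P,W} — drop them.
P0 = {A,F,G,I,K,N} | {J,S,X}.
On input p, block {A,F,G,I,K,N} splits into {A,F,I,N} and {G,K}.
Split {A,F,I,N} by δ(·,q) → {F,I,N} and {A}.
On input p, block {J,S,X} splits into {S,X} and {J}.
No further refinement is possible. Final partition (5 blocks): {F,I,N} | {S,X} | {G,K} | {A} | {J}.
State G belongs to the block {G,K}, which has 2 states.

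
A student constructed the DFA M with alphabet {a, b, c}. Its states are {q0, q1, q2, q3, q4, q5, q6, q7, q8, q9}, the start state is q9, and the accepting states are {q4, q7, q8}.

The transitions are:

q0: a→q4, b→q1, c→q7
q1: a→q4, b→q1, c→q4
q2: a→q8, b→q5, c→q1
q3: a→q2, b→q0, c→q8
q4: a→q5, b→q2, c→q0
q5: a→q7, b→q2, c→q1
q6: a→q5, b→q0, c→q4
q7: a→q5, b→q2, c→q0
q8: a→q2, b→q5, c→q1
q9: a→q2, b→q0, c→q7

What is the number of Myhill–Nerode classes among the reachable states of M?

Reachable states from the start: {q0,q1,q2,q4,q5,q7,q8,q9}. Unreachable: {q3,q6} — drop them.
P0 = {q4,q7,q8} | {q0,q1,q2,q5,q9}.
Split {q0,q1,q2,q5,q9} by δ(·,a) → {q0,q1,q2,q5} and {q9}.
On input c, block {q0,q1,q2,q5} splits into {q0,q1} and {q2,q5}.
No further refinement is possible. Final partition (4 blocks): {q4,q7,q8} | {q0,q1} | {q9} | {q2,q5}.

4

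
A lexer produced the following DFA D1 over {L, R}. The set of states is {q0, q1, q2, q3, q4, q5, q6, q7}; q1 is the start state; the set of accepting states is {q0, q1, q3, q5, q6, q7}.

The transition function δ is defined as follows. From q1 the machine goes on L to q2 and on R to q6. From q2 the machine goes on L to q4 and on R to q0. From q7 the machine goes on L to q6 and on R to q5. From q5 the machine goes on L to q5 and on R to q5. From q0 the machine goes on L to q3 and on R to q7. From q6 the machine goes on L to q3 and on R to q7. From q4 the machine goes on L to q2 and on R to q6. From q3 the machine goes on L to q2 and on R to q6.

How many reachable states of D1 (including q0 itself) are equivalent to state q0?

Start with accepting vs non-accepting: {q0,q1,q3,q5,q6,q7} | {q2,q4}.
On input L, block {q0,q1,q3,q5,q6,q7} splits into {q0,q5,q6,q7} and {q1,q3}.
On input L, block {q0,q5,q6,q7} splits into {q0,q6} and {q5,q7}.
Refine {q5,q7} on symbol L: members go to different blocks, giving {q5} and {q7}.
The partition is now stable with 5 blocks: {q0,q6} | {q2,q4} | {q1,q3} | {q5} | {q7}.
State q0 belongs to the block {q0,q6}, which has 2 states.

2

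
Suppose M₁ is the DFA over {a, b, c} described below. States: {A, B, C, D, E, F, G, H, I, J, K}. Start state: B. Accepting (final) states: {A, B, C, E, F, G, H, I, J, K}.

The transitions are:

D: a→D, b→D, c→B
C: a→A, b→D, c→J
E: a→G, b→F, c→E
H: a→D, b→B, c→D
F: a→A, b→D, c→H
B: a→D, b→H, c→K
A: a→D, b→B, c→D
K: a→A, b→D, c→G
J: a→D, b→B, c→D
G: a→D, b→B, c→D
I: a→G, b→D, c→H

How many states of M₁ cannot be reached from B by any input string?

BFS from B reaches {A, B, D, G, H, K}; the 5 state(s) C, E, F, I, J are never visited.

5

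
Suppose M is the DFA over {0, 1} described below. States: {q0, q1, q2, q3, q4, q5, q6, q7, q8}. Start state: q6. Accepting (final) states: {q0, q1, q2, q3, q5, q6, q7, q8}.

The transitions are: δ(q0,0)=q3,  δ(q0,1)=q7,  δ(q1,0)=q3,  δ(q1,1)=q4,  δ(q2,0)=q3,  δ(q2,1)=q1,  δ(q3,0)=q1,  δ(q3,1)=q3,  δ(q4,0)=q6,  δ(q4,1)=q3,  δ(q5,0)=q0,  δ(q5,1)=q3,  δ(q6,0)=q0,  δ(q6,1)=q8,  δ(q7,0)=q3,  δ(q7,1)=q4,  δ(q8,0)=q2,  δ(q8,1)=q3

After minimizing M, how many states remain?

6

First remove the unreachable states {q5}; 8 states remain.
Start with accepting vs non-accepting: {q0,q1,q2,q3,q6,q7,q8} | {q4}.
On input 1, block {q0,q1,q2,q3,q6,q7,q8} splits into {q0,q2,q3,q6,q8} and {q1,q7}.
Refine {q0,q2,q3,q6,q8} on symbol 0: members go to different blocks, giving {q0,q2,q6,q8} and {q3}.
On input 0, block {q0,q2,q6,q8} splits into {q0,q2} and {q6,q8}.
On input 1, block {q6,q8} splits into {q6} and {q8}.
The partition is now stable with 6 blocks: {q0,q2} | {q4} | {q1,q7} | {q3} | {q6} | {q8}.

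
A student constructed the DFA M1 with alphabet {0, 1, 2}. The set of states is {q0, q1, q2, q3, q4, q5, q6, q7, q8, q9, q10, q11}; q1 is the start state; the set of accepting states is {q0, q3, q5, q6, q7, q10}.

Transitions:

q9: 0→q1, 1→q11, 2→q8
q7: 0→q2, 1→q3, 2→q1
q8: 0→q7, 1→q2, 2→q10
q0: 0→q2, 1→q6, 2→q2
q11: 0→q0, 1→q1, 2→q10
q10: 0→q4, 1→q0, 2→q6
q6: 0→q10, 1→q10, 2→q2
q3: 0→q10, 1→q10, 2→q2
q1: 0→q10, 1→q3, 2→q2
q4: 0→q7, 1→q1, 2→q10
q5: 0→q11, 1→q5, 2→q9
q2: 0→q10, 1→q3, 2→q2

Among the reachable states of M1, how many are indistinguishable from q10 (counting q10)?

First remove the unreachable states {q5,q8,q9,q11}; 8 states remain.
Initial partition by acceptance: {q0,q3,q6,q7,q10} | {q1,q2,q4}.
Refine {q0,q3,q6,q7,q10} on symbol 0: members go to different blocks, giving {q0,q7,q10} and {q3,q6}.
On input 1, block {q0,q7,q10} splits into {q0,q7} and {q10}.
Split {q1,q2,q4} by δ(·,0) → {q1,q2} and {q4}.
The partition is now stable with 5 blocks: {q0,q7} | {q1,q2} | {q3,q6} | {q10} | {q4}.
The equivalence class containing q10 is {q10}, of size 1.

1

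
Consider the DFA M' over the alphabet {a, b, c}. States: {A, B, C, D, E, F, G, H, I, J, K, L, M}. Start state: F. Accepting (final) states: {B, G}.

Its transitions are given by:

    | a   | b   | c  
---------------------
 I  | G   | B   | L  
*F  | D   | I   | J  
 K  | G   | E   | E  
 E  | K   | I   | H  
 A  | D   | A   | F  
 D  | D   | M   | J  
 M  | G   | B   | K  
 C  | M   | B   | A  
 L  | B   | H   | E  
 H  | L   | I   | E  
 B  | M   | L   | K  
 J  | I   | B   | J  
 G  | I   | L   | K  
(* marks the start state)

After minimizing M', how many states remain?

Reachable states from the start: {B,D,E,F,G,H,I,J,K,L,M}. Unreachable: {A,C} — drop them.
Initial partition by acceptance: {B,G} | {D,E,F,H,I,J,K,L,M}.
Split {D,E,F,H,I,J,K,L,M} by δ(·,a) → {D,E,F,H,J} and {I,K,L,M}.
On input a, block {D,E,F,H,J} splits into {E,H,J} and {D,F}.
Split {E,H,J} by δ(·,b) → {E,H} and {J}.
On input b, block {I,K,L,M} splits into {I,M} and {K,L}.
The partition is now stable with 6 blocks: {B,G} | {E,H} | {I,M} | {D,F} | {J} | {K,L}.

6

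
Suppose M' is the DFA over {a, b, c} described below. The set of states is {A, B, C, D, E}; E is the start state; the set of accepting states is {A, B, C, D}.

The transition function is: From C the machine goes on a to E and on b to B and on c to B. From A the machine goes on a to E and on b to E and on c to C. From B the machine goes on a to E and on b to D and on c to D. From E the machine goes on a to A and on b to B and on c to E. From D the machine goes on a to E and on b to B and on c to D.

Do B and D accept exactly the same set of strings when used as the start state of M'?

All states are reachable from the start state.
Initial partition by acceptance: {A,B,C,D} | {E}.
Split {A,B,C,D} by δ(·,b) → {B,C,D} and {A}.
No further refinement is possible. Final partition (3 blocks): {B,C,D} | {E} | {A}.
B and D lie in the same block of the stable partition, so they are equivalent — no string distinguishes them.

Yes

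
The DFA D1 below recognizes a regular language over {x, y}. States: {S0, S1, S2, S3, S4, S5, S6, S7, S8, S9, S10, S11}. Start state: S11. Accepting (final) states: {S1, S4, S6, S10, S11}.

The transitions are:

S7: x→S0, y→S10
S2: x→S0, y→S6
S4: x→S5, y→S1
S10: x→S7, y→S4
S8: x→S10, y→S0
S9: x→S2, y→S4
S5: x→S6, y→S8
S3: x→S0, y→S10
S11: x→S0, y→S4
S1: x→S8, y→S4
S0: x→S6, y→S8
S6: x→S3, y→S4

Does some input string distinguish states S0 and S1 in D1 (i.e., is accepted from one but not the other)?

Yes

First remove the unreachable states {S2,S9}; 10 states remain.
Start with accepting vs non-accepting: {S1,S4,S6,S10,S11} | {S0,S3,S5,S7,S8}.
Split {S0,S3,S5,S7,S8} by δ(·,x) → {S0,S5,S8} and {S3,S7}.
Refine {S1,S4,S6,S10,S11} on symbol x: members go to different blocks, giving {S1,S4,S11} and {S6,S10}.
The partition is now stable with 4 blocks: {S1,S4,S11} | {S0,S5,S8} | {S3,S7} | {S6,S10}.
S0 and S1 end up in different blocks, so they are distinguishable. For instance, the string 'ε' is accepted from only S1.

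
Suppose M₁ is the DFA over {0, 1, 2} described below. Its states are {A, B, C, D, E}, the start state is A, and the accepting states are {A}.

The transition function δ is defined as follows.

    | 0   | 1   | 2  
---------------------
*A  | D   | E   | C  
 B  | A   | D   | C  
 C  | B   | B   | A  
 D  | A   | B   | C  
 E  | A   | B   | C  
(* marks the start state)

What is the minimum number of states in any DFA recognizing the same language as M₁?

3

Start with accepting vs non-accepting: {A} | {B,C,D,E}.
Refine {B,C,D,E} on symbol 0: members go to different blocks, giving {B,D,E} and {C}.
The partition is now stable with 3 blocks: {A} | {B,D,E} | {C}.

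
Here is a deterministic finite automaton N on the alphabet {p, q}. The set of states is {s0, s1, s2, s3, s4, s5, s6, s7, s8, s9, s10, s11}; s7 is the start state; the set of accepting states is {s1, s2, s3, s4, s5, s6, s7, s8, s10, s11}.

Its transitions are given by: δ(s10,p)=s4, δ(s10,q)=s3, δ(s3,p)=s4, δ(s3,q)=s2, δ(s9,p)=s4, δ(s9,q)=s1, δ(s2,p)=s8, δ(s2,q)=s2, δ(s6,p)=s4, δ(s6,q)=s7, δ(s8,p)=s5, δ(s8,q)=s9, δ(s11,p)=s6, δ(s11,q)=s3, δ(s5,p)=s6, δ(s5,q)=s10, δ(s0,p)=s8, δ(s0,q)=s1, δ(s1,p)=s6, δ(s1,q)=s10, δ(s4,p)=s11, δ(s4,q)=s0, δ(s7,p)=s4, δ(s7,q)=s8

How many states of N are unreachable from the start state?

Exploring from s7, all states are eventually visited, so none are unreachable.

0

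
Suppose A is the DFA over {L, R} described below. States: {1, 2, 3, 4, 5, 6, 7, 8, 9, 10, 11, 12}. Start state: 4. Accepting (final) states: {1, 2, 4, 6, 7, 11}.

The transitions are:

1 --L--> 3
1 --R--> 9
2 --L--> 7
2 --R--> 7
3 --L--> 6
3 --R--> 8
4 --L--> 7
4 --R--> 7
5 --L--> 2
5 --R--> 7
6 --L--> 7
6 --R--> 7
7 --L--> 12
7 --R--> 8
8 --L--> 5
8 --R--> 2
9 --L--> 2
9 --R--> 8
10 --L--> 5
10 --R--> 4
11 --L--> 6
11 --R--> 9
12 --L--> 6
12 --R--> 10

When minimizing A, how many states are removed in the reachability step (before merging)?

4

No path from 4 leads to 1, 3, 9, 11; the other 8 states are all reachable.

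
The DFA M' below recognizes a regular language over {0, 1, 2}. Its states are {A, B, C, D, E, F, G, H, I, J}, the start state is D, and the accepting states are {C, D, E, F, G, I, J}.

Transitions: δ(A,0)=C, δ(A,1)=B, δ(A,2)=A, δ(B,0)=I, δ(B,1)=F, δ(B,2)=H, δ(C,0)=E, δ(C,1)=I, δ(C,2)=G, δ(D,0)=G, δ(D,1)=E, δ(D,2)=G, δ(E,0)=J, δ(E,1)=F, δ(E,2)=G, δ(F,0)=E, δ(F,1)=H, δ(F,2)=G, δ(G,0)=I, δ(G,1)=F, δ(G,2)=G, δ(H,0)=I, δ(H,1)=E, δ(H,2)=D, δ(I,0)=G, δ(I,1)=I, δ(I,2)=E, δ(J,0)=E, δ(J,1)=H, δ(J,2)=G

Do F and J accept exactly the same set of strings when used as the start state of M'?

Reachable states from the start: {D,E,F,G,H,I,J}. Unreachable: {A,B,C} — drop them.
P0 = {D,E,F,G,I,J} | {H}.
Split {D,E,F,G,I,J} by δ(·,1) → {D,E,G,I} and {F,J}.
Refine {D,E,G,I} on symbol 0: members go to different blocks, giving {D,G,I} and {E}.
Split {D,G,I} by δ(·,1) → {D} and {G} and {I}.
The partition is now stable with 6 blocks: {D} | {H} | {F,J} | {E} | {G} | {I}.
F and J lie in the same block of the stable partition, so they are equivalent — no string distinguishes them.

Yes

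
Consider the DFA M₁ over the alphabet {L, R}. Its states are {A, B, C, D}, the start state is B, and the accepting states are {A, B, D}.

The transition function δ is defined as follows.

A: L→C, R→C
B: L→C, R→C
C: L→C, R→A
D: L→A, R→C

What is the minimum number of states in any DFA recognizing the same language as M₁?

First remove the unreachable states {D}; 3 states remain.
P0 = {A,B} | {C}.
No further refinement is possible. Final partition (2 blocks): {A,B} | {C}.

2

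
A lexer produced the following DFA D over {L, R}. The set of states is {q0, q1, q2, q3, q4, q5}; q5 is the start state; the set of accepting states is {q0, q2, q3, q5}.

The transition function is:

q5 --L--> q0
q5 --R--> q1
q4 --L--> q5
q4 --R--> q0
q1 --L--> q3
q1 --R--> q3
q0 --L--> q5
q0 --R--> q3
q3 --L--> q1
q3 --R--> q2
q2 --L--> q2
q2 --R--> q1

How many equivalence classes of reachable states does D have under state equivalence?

Reachable states from the start: {q0,q1,q2,q3,q5}. Unreachable: {q4} — drop them.
Start with accepting vs non-accepting: {q0,q2,q3,q5} | {q1}.
Split {q0,q2,q3,q5} by δ(·,L) → {q0,q2,q5} and {q3}.
On input R, block {q0,q2,q5} splits into {q2,q5} and {q0}.
Split {q2,q5} by δ(·,L) → {q2} and {q5}.
The partition is now stable with 5 blocks: {q2} | {q1} | {q3} | {q0} | {q5}.

5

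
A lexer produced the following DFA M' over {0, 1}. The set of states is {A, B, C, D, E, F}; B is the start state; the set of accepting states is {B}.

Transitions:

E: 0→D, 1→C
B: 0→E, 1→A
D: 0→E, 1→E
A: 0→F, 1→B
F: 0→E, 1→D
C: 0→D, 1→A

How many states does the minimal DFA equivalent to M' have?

6

All states are reachable from the start state.
Initial partition by acceptance: {B} | {A,C,D,E,F}.
Split {A,C,D,E,F} by δ(·,1) → {C,D,E,F} and {A}.
Split {C,D,E,F} by δ(·,1) → {D,E,F} and {C}.
Split {D,E,F} by δ(·,1) → {D,F} and {E}.
Refine {D,F} on symbol 1: members go to different blocks, giving {D} and {F}.
The partition is now stable with 6 blocks: {B} | {D} | {A} | {C} | {E} | {F}.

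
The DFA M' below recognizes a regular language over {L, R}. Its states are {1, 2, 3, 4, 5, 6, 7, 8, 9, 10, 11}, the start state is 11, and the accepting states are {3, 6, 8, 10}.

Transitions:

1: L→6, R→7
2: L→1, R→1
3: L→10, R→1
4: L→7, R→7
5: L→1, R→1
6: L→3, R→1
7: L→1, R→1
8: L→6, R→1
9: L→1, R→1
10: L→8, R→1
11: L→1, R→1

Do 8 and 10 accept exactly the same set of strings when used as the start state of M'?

Yes

First remove the unreachable states {2,4,5,9}; 7 states remain.
Initial partition by acceptance: {3,6,8,10} | {1,7,11}.
Refine {1,7,11} on symbol L: members go to different blocks, giving {7,11} and {1}.
No further refinement is possible. Final partition (3 blocks): {3,6,8,10} | {7,11} | {1}.
8 and 10 lie in the same block of the stable partition, so they are equivalent — no string distinguishes them.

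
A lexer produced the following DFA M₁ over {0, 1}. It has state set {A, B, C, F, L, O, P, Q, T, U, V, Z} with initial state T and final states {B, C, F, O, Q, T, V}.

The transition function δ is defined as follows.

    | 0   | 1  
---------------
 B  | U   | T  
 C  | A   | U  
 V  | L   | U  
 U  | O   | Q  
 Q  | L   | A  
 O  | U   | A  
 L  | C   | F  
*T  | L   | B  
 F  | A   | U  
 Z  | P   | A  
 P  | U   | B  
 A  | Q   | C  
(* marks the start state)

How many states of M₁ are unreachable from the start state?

No path from T leads to P, V, Z; the other 9 states are all reachable.

3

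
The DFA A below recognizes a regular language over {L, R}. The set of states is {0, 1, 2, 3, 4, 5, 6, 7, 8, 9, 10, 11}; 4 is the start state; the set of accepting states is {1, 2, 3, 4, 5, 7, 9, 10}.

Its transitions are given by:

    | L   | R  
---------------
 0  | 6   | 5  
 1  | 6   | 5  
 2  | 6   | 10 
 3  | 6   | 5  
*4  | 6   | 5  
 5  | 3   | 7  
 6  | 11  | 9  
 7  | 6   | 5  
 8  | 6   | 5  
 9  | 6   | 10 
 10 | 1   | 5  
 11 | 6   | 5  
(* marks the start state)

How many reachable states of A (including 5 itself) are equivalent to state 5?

1

Reachable states from the start: {1,3,4,5,6,7,9,10,11}. Unreachable: {0,2,8} — drop them.
P0 = {1,3,4,5,7,9,10} | {6,11}.
Refine {1,3,4,5,7,9,10} on symbol L: members go to different blocks, giving {1,3,4,7,9} and {5,10}.
Split {6,11} by δ(·,R) → {6} and {11}.
Split {5,10} by δ(·,R) → {5} and {10}.
Refine {1,3,4,7,9} on symbol R: members go to different blocks, giving {1,3,4,7} and {9}.
Stable partition: {1,3,4,7} | {6} | {5} | {11} | {10} | {9} — 6 equivalence classes.
State 5 belongs to the block {5}, which has 1 states.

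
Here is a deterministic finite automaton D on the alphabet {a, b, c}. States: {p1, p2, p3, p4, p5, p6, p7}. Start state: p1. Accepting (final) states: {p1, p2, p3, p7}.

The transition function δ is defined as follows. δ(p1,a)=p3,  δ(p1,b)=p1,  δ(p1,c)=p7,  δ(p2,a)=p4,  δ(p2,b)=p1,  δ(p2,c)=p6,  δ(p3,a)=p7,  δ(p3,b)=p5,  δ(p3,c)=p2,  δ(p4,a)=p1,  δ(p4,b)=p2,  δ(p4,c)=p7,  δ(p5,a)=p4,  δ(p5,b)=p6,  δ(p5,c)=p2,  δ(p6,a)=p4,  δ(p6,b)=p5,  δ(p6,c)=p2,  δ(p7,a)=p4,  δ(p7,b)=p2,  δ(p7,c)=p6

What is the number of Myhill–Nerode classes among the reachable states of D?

Every state is reachable, so we keep all 7.
P0 = {p1,p2,p3,p7} | {p4,p5,p6}.
On input a, block {p1,p2,p3,p7} splits into {p1,p3} and {p2,p7}.
Split {p1,p3} by δ(·,a) → {p1} and {p3}.
Refine {p4,p5,p6} on symbol a: members go to different blocks, giving {p5,p6} and {p4}.
On input b, block {p2,p7} splits into {p2} and {p7}.
The partition is now stable with 6 blocks: {p1} | {p5,p6} | {p2} | {p3} | {p4} | {p7}.

6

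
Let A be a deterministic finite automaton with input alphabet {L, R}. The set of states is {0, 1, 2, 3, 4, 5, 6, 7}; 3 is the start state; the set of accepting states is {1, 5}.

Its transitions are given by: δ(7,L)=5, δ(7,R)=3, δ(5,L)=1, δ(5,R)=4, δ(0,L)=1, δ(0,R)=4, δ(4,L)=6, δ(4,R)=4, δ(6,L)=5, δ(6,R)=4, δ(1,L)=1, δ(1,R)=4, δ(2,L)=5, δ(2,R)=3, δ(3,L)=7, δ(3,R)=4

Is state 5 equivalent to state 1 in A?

First remove the unreachable states {0,2}; 6 states remain.
Initial partition by acceptance: {1,5} | {3,4,6,7}.
Refine {3,4,6,7} on symbol L: members go to different blocks, giving {3,4} and {6,7}.
Stable partition: {1,5} | {3,4} | {6,7} — 3 equivalence classes.
5 and 1 lie in the same block of the stable partition, so they are equivalent — no string distinguishes them.

Yes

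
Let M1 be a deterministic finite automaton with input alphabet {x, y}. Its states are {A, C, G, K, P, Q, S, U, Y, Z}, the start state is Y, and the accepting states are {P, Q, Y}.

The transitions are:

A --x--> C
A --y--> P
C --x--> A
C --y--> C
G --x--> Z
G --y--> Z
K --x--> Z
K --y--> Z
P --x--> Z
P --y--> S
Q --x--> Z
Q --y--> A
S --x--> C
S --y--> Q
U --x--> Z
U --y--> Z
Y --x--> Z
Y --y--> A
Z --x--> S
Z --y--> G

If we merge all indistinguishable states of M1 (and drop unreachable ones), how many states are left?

Reachable states from the start: {A,C,G,P,Q,S,Y,Z}. Unreachable: {K,U} — drop them.
Start with accepting vs non-accepting: {P,Q,Y} | {A,C,G,S,Z}.
Split {A,C,G,S,Z} by δ(·,y) → {C,G,Z} and {A,S}.
Refine {C,G,Z} on symbol x: members go to different blocks, giving {C,Z} and {G}.
On input y, block {C,Z} splits into {Z} and {C}.
Stable partition: {P,Q,Y} | {Z} | {A,S} | {G} | {C} — 5 equivalence classes.

5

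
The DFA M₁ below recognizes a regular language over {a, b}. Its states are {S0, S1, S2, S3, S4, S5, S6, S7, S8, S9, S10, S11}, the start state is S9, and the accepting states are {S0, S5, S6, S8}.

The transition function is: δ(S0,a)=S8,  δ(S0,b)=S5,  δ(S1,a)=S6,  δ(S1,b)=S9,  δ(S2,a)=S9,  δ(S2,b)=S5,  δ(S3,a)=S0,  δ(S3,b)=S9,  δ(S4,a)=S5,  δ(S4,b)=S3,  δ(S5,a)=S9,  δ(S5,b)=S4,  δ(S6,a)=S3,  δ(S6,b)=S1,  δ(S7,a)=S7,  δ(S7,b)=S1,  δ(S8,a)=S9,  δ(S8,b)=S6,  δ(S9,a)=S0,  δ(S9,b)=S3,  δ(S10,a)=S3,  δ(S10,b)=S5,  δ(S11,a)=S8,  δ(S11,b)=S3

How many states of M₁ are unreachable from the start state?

4

BFS from S9 reaches {S0, S1, S3, S4, S5, S6, S8, S9}; the 4 state(s) S2, S7, S10, S11 are never visited.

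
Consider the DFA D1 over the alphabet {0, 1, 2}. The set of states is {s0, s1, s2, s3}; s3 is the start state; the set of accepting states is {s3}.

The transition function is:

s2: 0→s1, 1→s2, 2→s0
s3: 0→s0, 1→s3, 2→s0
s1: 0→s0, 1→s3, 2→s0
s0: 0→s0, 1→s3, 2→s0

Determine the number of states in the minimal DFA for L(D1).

Reachable states from the start: {s0,s3}. Unreachable: {s1,s2} — drop them.
Initial partition by acceptance: {s3} | {s0}.
No further refinement is possible. Final partition (2 blocks): {s3} | {s0}.

2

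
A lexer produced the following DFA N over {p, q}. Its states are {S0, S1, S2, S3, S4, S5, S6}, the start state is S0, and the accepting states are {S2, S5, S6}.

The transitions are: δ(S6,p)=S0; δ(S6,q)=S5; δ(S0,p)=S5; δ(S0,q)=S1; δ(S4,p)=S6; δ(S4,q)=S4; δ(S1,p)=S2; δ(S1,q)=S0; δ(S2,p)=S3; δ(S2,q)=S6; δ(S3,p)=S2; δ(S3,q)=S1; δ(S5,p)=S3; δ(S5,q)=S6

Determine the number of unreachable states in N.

Starting at S0 and following transitions, the reachable set is {S0, S1, S2, S3, S5, S6}. That leaves S4 unreachable — 1 in total.

1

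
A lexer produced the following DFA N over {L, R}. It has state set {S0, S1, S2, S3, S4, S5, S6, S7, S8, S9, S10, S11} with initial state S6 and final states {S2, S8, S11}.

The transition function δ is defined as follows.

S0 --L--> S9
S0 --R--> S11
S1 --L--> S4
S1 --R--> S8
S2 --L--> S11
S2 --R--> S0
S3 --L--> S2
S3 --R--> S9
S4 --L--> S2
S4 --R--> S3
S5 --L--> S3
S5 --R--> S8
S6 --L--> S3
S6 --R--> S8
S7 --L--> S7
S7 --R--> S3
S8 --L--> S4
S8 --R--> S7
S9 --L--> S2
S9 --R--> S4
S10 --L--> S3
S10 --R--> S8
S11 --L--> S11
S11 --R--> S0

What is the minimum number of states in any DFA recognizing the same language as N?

6

States {S1,S5,S10} cannot be reached from the start state, so discard them.
P0 = {S2,S8,S11} | {S0,S3,S4,S6,S7,S9}.
Refine {S2,S8,S11} on symbol L: members go to different blocks, giving {S2,S11} and {S8}.
On input L, block {S0,S3,S4,S6,S7,S9} splits into {S0,S6,S7} and {S3,S4,S9}.
Split {S0,S6,S7} by δ(·,L) → {S0,S6} and {S7}.
On input R, block {S0,S6} splits into {S0} and {S6}.
The partition is now stable with 6 blocks: {S2,S11} | {S0} | {S8} | {S3,S4,S9} | {S7} | {S6}.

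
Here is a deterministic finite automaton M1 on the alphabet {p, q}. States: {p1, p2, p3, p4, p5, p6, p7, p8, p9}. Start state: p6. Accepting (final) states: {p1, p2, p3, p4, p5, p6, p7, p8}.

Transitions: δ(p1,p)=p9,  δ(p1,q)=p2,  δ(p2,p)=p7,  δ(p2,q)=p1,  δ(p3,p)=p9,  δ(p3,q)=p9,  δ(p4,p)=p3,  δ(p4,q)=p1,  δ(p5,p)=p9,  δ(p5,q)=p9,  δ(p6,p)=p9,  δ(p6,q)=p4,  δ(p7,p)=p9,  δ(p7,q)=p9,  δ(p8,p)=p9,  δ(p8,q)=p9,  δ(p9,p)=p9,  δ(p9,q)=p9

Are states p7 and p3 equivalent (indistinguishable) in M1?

Yes

Reachable states from the start: {p1,p2,p3,p4,p6,p7,p9}. Unreachable: {p5,p8} — drop them.
P0 = {p1,p2,p3,p4,p6,p7} | {p9}.
On input p, block {p1,p2,p3,p4,p6,p7} splits into {p1,p3,p6,p7} and {p2,p4}.
Refine {p1,p3,p6,p7} on symbol q: members go to different blocks, giving {p1,p6} and {p3,p7}.
No further refinement is possible. Final partition (4 blocks): {p1,p6} | {p9} | {p2,p4} | {p3,p7}.
p7 and p3 lie in the same block of the stable partition, so they are equivalent — no string distinguishes them.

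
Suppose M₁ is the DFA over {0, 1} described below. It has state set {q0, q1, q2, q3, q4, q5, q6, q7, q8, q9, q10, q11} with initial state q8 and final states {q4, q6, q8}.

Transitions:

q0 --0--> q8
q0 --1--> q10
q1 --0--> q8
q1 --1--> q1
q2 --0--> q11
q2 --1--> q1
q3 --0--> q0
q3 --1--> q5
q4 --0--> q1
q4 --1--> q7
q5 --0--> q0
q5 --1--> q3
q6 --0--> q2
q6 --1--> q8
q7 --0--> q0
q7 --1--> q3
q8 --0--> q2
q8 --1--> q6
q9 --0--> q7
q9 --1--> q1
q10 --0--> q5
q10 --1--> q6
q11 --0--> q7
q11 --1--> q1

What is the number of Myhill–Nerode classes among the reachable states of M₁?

Reachable states from the start: {q0,q1,q2,q3,q5,q6,q7,q8,q10,q11}. Unreachable: {q4,q9} — drop them.
Initial partition by acceptance: {q6,q8} | {q0,q1,q2,q3,q5,q7,q10,q11}.
On input 0, block {q0,q1,q2,q3,q5,q7,q10,q11} splits into {q2,q3,q5,q7,q10,q11} and {q0,q1}.
Split {q2,q3,q5,q7,q10,q11} by δ(·,0) → {q2,q10,q11} and {q3,q5,q7}.
On input 0, block {q2,q10,q11} splits into {q10,q11} and {q2}.
On input 1, block {q10,q11} splits into {q10} and {q11}.
Split {q0,q1} by δ(·,1) → {q0} and {q1}.
The partition is now stable with 7 blocks: {q6,q8} | {q10} | {q0} | {q3,q5,q7} | {q2} | {q11} | {q1}.

7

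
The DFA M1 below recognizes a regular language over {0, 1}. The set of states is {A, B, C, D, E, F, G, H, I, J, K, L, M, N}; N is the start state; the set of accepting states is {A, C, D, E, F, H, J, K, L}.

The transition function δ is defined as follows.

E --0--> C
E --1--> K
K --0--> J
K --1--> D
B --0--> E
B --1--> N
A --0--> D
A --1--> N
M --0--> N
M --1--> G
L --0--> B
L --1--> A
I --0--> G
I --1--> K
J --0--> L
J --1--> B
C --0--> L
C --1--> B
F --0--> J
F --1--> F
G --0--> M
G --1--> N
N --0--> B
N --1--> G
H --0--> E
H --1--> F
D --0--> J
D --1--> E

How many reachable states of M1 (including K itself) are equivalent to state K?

3

Reachable states from the start: {A,B,C,D,E,G,J,K,L,M,N}. Unreachable: {F,H,I} — drop them.
P0 = {A,C,D,E,J,K,L} | {B,G,M,N}.
Split {A,C,D,E,J,K,L} by δ(·,0) → {A,C,D,E,J,K} and {L}.
Refine {A,C,D,E,J,K} on symbol 0: members go to different blocks, giving {A,D,E,K} and {C,J}.
Refine {A,D,E,K} on symbol 0: members go to different blocks, giving {D,E,K} and {A}.
Refine {B,G,M,N} on symbol 0: members go to different blocks, giving {G,M,N} and {B}.
On input 0, block {G,M,N} splits into {G,M} and {N}.
On input 0, block {G,M} splits into {G} and {M}.
Stable partition: {D,E,K} | {G} | {L} | {C,J} | {A} | {B} | {N} | {M} — 8 equivalence classes.
State K belongs to the block {D,E,K}, which has 3 states.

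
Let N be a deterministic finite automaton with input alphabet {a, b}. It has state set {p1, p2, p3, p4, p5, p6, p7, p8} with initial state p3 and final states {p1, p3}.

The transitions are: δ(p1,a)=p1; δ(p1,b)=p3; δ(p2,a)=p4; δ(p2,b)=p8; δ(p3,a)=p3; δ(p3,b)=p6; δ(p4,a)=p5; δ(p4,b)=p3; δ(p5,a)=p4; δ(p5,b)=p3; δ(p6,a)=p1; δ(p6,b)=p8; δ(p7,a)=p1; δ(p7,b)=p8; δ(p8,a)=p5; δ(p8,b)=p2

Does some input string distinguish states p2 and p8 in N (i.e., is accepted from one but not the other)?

No

First remove the unreachable states {p7}; 7 states remain.
Initial partition by acceptance: {p1,p3} | {p2,p4,p5,p6,p8}.
Split {p1,p3} by δ(·,b) → {p1} and {p3}.
Refine {p2,p4,p5,p6,p8} on symbol a: members go to different blocks, giving {p2,p4,p5,p8} and {p6}.
On input b, block {p2,p4,p5,p8} splits into {p2,p8} and {p4,p5}.
No further refinement is possible. Final partition (5 blocks): {p1} | {p2,p8} | {p3} | {p6} | {p4,p5}.
p2 and p8 lie in the same block of the stable partition, so they are equivalent — no string distinguishes them.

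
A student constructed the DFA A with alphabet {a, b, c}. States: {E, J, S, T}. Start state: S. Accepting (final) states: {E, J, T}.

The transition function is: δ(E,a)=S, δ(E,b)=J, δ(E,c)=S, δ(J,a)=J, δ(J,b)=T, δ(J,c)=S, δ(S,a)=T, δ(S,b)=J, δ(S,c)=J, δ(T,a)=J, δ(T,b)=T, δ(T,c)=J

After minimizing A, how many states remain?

3

First remove the unreachable states {E}; 3 states remain.
P0 = {J,T} | {S}.
Refine {J,T} on symbol c: members go to different blocks, giving {T} and {J}.
No further refinement is possible. Final partition (3 blocks): {T} | {S} | {J}.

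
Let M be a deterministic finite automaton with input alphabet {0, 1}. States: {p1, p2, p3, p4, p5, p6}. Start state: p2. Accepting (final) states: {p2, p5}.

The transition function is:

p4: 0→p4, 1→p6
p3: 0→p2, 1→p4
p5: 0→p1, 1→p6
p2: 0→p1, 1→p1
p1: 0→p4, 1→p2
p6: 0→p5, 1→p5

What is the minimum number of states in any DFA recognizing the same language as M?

5

Reachable states from the start: {p1,p2,p4,p5,p6}. Unreachable: {p3} — drop them.
Initial partition by acceptance: {p2,p5} | {p1,p4,p6}.
Refine {p1,p4,p6} on symbol 0: members go to different blocks, giving {p1,p4} and {p6}.
Split {p2,p5} by δ(·,1) → {p2} and {p5}.
On input 1, block {p1,p4} splits into {p1} and {p4}.
The partition is now stable with 5 blocks: {p2} | {p1} | {p6} | {p5} | {p4}.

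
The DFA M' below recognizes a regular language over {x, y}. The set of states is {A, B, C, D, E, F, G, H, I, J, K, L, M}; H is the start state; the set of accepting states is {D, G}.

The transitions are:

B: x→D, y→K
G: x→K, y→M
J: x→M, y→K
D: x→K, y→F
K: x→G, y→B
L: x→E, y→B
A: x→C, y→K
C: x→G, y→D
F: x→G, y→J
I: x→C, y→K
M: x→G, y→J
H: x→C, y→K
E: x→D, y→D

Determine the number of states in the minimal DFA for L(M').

States {A,E,I,L} cannot be reached from the start state, so discard them.
P0 = {D,G} | {B,C,F,H,J,K,M}.
Split {B,C,F,H,J,K,M} by δ(·,x) → {B,C,F,K,M} and {H,J}.
Split {B,C,F,K,M} by δ(·,y) → {B,K} and {F,M} and {C}.
Refine {H,J} on symbol x: members go to different blocks, giving {H} and {J}.
Stable partition: {D,G} | {B,K} | {H} | {F,M} | {C} | {J} — 6 equivalence classes.

6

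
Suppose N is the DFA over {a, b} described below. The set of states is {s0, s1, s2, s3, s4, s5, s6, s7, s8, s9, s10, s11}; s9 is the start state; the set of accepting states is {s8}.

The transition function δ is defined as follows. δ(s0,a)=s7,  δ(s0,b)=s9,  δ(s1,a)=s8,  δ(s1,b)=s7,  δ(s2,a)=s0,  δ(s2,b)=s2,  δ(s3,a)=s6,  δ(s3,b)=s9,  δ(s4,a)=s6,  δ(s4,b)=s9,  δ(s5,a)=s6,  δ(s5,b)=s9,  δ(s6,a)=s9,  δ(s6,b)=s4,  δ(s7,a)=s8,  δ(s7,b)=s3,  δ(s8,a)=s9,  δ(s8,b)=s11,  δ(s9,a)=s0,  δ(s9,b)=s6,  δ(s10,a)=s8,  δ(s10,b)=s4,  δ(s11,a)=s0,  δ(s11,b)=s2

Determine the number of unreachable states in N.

3

BFS from s9 reaches {s0, s2, s3, s4, s6, s7, s8, s9, s11}; the 3 state(s) s1, s5, s10 are never visited.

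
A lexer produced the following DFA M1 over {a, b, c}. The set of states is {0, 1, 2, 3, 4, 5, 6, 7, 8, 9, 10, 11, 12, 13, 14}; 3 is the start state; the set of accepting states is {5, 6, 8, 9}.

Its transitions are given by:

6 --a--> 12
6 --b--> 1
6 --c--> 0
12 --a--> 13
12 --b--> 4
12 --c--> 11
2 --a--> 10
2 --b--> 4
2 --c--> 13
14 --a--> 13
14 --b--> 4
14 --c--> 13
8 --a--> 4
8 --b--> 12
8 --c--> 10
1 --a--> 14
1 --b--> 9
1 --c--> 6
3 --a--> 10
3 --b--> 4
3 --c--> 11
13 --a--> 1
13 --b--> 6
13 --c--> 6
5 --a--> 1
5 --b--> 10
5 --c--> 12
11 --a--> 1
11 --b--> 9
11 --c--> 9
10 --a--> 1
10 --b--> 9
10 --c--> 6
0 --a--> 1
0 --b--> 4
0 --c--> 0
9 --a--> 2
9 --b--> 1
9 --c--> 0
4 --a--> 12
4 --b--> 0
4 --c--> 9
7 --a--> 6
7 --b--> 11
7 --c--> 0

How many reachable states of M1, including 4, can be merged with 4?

States {5,7,8} cannot be reached from the start state, so discard them.
Start with accepting vs non-accepting: {6,9} | {0,1,2,3,4,10,11,12,13,14}.
On input b, block {0,1,2,3,4,10,11,12,13,14} splits into {0,2,3,4,12,14} and {1,10,11,13}.
Split {0,2,3,4,12,14} by δ(·,a) → {0,2,3,12,14} and {4}.
On input c, block {0,2,3,12,14} splits into {2,3,12,14} and {0}.
Refine {1,10,11,13} on symbol a: members go to different blocks, giving {10,11,13} and {1}.
Stable partition: {6,9} | {2,3,12,14} | {10,11,13} | {4} | {0} | {1} — 6 equivalence classes.
The equivalence class containing 4 is {4}, of size 1.

1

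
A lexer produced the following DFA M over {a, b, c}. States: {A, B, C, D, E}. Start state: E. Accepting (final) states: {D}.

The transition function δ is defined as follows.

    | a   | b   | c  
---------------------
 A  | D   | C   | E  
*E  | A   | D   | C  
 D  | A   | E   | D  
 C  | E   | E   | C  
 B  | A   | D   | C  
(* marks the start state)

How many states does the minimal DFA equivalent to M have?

First remove the unreachable states {B}; 4 states remain.
P0 = {D} | {A,C,E}.
Split {A,C,E} by δ(·,a) → {C,E} and {A}.
Split {C,E} by δ(·,a) → {C} and {E}.
The partition is now stable with 4 blocks: {D} | {C} | {A} | {E}.

4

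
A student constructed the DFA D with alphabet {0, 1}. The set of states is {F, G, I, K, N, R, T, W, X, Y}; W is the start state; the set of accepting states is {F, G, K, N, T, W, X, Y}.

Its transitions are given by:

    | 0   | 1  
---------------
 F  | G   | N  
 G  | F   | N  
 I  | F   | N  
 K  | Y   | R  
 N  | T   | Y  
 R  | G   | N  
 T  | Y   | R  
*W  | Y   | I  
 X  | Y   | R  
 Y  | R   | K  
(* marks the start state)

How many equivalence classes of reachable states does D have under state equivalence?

States {X} cannot be reached from the start state, so discard them.
P0 = {F,G,K,N,T,W,Y} | {I,R}.
On input 0, block {F,G,K,N,T,W,Y} splits into {F,G,K,N,T,W} and {Y}.
Refine {F,G,K,N,T,W} on symbol 0: members go to different blocks, giving {K,T,W} and {F,G,N}.
On input 0, block {F,G,N} splits into {F,G} and {N}.
The partition is now stable with 5 blocks: {K,T,W} | {I,R} | {Y} | {F,G} | {N}.

5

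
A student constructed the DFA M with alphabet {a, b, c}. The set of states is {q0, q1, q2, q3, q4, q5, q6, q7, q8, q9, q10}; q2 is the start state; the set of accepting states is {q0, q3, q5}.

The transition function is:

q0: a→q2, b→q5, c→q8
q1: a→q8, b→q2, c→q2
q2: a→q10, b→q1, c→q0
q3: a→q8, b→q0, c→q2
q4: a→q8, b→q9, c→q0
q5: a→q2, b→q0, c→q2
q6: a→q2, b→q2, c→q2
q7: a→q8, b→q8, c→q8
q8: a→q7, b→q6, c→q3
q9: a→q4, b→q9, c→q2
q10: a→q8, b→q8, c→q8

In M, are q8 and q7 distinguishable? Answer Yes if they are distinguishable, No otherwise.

Yes

First remove the unreachable states {q4,q9}; 9 states remain.
P0 = {q0,q3,q5} | {q1,q2,q6,q7,q8,q10}.
Split {q1,q2,q6,q7,q8,q10} by δ(·,c) → {q1,q6,q7,q10} and {q2,q8}.
No further refinement is possible. Final partition (3 blocks): {q0,q3,q5} | {q1,q6,q7,q10} | {q2,q8}.
q8 and q7 end up in different blocks, so they are distinguishable. For instance, the string 'c' is accepted from only q8.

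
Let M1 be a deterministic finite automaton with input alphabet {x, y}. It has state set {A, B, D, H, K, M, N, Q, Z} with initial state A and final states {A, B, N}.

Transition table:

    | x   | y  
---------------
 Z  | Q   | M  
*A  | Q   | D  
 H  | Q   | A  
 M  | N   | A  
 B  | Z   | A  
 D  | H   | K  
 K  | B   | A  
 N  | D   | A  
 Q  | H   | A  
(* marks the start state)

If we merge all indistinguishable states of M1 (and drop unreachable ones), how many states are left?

All states are reachable from the start state.
Start with accepting vs non-accepting: {A,B,N} | {D,H,K,M,Q,Z}.
Refine {A,B,N} on symbol y: members go to different blocks, giving {B,N} and {A}.
On input x, block {D,H,K,M,Q,Z} splits into {D,H,Q,Z} and {K,M}.
Split {D,H,Q,Z} by δ(·,y) → {D,Z} and {H,Q}.
No further refinement is possible. Final partition (5 blocks): {B,N} | {D,Z} | {A} | {K,M} | {H,Q}.

5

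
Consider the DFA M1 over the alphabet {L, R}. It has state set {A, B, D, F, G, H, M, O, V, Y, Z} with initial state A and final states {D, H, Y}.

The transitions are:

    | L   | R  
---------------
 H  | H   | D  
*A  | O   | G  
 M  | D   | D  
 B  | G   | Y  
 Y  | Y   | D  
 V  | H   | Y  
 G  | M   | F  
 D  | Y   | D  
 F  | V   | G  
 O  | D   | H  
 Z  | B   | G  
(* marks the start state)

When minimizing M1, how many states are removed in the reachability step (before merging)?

BFS from A reaches {A, D, F, G, H, M, O, V, Y}; the 2 state(s) B, Z are never visited.

2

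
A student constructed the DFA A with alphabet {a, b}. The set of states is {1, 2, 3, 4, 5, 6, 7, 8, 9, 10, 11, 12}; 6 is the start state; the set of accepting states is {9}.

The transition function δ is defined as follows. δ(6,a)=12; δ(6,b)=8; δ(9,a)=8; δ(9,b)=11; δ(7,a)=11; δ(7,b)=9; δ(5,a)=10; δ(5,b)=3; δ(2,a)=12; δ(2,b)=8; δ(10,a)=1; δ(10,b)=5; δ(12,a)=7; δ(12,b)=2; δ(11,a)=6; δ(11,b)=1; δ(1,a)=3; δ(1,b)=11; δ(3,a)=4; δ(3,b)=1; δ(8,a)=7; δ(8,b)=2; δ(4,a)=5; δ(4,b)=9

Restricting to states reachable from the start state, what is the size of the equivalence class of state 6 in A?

All states are reachable from the start state.
P0 = {9} | {1,2,3,4,5,6,7,8,10,11,12}.
On input b, block {1,2,3,4,5,6,7,8,10,11,12} splits into {1,2,3,5,6,8,10,11,12} and {4,7}.
Split {1,2,3,5,6,8,10,11,12} by δ(·,a) → {1,2,5,6,10,11} and {3,8,12}.
Split {1,2,5,6,10,11} by δ(·,a) → {1,2,6} and {5,10,11}.
On input b, block {1,2,6} splits into {2,6} and {1}.
Refine {3,8,12} on symbol b: members go to different blocks, giving {8,12} and {3}.
Split {5,10,11} by δ(·,a) → {5} and {10} and {11}.
On input a, block {4,7} splits into {4} and {7}.
Stable partition: {9} | {2,6} | {4} | {8,12} | {5} | {1} | {3} | {10} | {11} | {7} — 10 equivalence classes.
The equivalence class containing 6 is {2,6}, of size 2.

2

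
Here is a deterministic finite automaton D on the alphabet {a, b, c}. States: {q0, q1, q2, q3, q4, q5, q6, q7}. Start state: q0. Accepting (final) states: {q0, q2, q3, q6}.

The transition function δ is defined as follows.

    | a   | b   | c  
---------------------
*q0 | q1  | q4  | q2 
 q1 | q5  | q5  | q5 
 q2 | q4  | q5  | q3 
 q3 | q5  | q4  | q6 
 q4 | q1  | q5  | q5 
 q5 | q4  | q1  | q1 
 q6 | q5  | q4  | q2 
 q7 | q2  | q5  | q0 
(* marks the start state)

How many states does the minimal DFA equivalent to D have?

2

Reachable states from the start: {q0,q1,q2,q3,q4,q5,q6}. Unreachable: {q7} — drop them.
P0 = {q0,q2,q3,q6} | {q1,q4,q5}.
The partition is now stable with 2 blocks: {q0,q2,q3,q6} | {q1,q4,q5}.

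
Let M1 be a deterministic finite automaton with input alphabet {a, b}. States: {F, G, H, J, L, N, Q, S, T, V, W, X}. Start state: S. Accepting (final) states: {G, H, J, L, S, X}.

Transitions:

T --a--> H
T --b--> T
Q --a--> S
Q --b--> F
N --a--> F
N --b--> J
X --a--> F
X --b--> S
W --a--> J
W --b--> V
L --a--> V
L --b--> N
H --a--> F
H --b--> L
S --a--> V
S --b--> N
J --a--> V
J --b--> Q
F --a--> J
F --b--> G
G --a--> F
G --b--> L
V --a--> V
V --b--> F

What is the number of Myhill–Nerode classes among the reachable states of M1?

7

First remove the unreachable states {H,T,W,X}; 8 states remain.
Start with accepting vs non-accepting: {G,J,L,S} | {F,N,Q,V}.
On input b, block {G,J,L,S} splits into {J,L,S} and {G}.
Split {F,N,Q,V} by δ(·,a) → {N,V} and {F,Q}.
Split {J,L,S} by δ(·,b) → {L,S} and {J}.
On input a, block {N,V} splits into {V} and {N}.
Split {F,Q} by δ(·,a) → {Q} and {F}.
No further refinement is possible. Final partition (7 blocks): {L,S} | {V} | {G} | {Q} | {J} | {N} | {F}.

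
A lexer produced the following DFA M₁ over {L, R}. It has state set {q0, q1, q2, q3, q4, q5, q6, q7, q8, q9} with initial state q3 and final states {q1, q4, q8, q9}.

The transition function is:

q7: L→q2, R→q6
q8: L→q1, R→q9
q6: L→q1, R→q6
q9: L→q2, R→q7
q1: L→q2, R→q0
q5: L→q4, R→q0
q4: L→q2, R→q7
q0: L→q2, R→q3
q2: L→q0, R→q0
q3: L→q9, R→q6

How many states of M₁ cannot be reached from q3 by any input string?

3

Starting at q3 and following transitions, the reachable set is {q0, q1, q2, q3, q6, q7, q9}. That leaves q4, q5, q8 unreachable — 3 in total.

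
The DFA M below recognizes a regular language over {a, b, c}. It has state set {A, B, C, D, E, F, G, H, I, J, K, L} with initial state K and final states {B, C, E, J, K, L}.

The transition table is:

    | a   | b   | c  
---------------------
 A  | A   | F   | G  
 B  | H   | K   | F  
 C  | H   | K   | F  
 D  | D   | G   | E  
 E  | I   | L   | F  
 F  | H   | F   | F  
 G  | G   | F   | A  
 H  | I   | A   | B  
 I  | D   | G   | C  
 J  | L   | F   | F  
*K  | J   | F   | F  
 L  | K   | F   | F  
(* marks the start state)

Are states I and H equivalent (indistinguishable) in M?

Yes

Every state is reachable, so we keep all 12.
Initial partition by acceptance: {B,C,E,J,K,L} | {A,D,F,G,H,I}.
Refine {B,C,E,J,K,L} on symbol a: members go to different blocks, giving {B,C,E} and {J,K,L}.
Refine {A,D,F,G,H,I} on symbol c: members go to different blocks, giving {A,F,G} and {D,H,I}.
On input a, block {A,F,G} splits into {A,G} and {F}.
No further refinement is possible. Final partition (5 blocks): {B,C,E} | {A,G} | {J,K,L} | {D,H,I} | {F}.
I and H lie in the same block of the stable partition, so they are equivalent — no string distinguishes them.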